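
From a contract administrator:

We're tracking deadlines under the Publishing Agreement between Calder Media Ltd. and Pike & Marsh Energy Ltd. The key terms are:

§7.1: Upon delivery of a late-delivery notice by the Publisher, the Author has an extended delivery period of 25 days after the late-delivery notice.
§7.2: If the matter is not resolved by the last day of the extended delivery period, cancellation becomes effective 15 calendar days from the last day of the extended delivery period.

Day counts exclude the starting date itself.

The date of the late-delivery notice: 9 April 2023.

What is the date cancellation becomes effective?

The last day of the extended delivery period: 9 April 2023 + 25 days = 4 May 2023.
Adding 15 calendar days to 4 May 2023 gives 19 May 2023, which is the date cancellation becomes effective.

19 May 2023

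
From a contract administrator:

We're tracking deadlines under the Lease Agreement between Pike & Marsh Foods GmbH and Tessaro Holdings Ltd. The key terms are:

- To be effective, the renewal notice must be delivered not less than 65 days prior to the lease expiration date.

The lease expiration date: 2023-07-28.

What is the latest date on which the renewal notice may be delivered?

2023-05-24

Counting back 65 calendar days from 2023-07-28 gives 2023-05-24.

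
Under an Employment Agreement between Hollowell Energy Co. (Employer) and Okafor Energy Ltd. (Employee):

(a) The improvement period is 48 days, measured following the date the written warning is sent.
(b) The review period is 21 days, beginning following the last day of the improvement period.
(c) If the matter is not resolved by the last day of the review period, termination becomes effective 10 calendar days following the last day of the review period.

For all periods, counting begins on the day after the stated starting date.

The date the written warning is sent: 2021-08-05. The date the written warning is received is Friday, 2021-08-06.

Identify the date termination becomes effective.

2021-10-23

The last day of the improvement period: 2021-08-05 + 48 days = 2021-09-22.
Adding 21 calendar days to 2021-09-22 gives 2021-10-13, which is the last day of the review period.
The date termination becomes effective: 10 calendar days after 2021-10-13 is 2021-10-23.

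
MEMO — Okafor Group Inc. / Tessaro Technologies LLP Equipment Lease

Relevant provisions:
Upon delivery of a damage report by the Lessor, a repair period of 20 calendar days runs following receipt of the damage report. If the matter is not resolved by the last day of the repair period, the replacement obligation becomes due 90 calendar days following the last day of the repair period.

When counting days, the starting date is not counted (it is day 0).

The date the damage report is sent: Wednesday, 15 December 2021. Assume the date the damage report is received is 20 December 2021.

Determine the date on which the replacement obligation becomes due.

The last day of the repair period: 20 December 2021 + 20 days = 9 January 2022.
The date on which the replacement obligation becomes due: 9 January 2022 + 90 days = 9 April 2022.

9 April 2022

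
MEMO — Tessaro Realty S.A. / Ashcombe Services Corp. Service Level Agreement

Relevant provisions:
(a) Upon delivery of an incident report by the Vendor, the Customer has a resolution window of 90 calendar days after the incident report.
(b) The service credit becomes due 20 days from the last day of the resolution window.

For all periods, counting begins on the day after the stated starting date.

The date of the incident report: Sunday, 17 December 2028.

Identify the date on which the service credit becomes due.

The last day of the resolution window: 17 December 2028 + 90 days = 17 March 2029.
Adding 20 calendar days to 17 March 2029 gives 6 April 2029, which is the date on which the service credit becomes due.

6 April 2029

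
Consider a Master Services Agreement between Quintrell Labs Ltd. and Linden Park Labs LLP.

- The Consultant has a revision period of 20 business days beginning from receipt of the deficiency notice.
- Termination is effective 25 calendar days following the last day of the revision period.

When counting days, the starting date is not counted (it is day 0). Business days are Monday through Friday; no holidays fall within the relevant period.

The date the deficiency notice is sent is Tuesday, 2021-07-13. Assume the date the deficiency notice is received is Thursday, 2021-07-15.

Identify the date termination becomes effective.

2021-09-06

The last day of the revision period: counting 20 business days from Thursday, 2021-07-15 (Jul 16, Jul 19, Jul 20, Jul 21, …, Aug 10, Aug 11, Aug 12, skipping weekends) reaches Thursday, 2021-08-12.
The date termination becomes effective: 2021-08-12 + 25 days = 2021-09-06.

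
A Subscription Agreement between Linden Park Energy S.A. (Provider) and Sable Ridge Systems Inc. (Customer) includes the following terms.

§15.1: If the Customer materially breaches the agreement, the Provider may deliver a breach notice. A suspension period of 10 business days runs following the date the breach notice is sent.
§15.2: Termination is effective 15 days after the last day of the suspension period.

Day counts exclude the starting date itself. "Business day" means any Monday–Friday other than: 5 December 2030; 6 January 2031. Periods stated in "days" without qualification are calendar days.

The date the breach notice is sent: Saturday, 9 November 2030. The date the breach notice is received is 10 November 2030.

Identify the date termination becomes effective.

From Saturday, 9 November 2030, 10 business days (Nov 11, Nov 12, Nov 13, Nov 14, Nov 15, Nov 18, Nov 19, Nov 20, Nov 21, Nov 22, skipping weekends) brings us to Friday, 22 November 2030, which is the last day of the suspension period.
The date termination becomes effective: 15 calendar days after 22 November 2030 is 7 December 2030.

7 December 2030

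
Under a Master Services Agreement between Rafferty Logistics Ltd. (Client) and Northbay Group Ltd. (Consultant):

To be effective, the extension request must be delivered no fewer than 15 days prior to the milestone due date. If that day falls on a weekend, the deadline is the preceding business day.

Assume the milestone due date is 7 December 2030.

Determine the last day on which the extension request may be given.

Counting back 15 calendar days from 7 December 2030 gives 22 November 2030. That is a Friday, so no adjustment is needed.

22 November 2030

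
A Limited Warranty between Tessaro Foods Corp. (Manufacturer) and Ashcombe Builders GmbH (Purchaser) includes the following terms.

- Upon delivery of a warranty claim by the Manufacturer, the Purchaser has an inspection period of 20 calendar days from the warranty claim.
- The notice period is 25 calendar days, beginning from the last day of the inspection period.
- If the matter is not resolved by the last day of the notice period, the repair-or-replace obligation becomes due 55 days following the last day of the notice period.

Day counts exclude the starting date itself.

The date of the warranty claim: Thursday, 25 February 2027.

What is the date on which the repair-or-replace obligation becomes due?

5 June 2027

Adding 20 calendar days to 25 February 2027 gives 17 March 2027, which is the last day of the inspection period.
Adding 25 calendar days to 17 March 2027 gives 11 April 2027, which is the last day of the notice period.
Adding 55 calendar days to 11 April 2027 gives 5 June 2027, which is the date on which the repair-or-replace obligation becomes due.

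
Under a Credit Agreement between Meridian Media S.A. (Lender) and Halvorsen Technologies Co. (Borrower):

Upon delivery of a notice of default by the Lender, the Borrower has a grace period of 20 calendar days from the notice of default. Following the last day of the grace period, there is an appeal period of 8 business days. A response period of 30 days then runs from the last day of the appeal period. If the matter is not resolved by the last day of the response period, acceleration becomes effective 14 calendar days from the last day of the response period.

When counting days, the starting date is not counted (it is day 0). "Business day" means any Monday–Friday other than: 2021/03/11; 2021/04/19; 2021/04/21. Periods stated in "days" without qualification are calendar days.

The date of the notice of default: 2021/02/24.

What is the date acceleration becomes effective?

The last day of the grace period: 20 calendar days after 2021/02/24 is 2021/03/16.
The last day of the appeal period: counting 8 business days from Tuesday, 2021/03/16 (Mar 17, Mar 18, Mar 19, Mar 22, Mar 23, Mar 24, Mar 25, Mar 26, skipping weekends) reaches Friday, 2021/03/26.
Adding 30 calendar days to 2021/03/26 gives 2021/04/25, which is the last day of the response period.
The date acceleration becomes effective: 2021/04/25 + 14 days = 2021/05/09.

2021/05/09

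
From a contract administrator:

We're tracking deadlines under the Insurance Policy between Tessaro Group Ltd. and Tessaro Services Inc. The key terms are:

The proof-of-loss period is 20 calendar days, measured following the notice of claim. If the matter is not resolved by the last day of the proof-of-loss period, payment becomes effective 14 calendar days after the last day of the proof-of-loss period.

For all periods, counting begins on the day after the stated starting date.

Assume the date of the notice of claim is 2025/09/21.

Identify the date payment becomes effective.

Adding 20 calendar days to 2025/09/21 gives 2025/10/11, which is the last day of the proof-of-loss period.
Adding 14 calendar days to 2025/10/11 gives 2025/10/25, which is the date payment becomes effective.

2025/10/25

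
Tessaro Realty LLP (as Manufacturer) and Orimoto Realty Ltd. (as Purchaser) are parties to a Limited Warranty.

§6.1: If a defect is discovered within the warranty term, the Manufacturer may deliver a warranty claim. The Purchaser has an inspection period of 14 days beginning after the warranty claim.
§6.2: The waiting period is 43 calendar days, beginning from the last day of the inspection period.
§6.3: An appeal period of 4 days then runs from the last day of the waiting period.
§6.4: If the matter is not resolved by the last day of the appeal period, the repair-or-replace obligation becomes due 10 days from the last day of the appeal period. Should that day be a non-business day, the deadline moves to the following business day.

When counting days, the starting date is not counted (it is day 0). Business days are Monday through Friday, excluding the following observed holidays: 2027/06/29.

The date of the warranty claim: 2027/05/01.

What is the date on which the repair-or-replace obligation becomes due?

2027/07/12

Adding 14 calendar days to 2027/05/01 gives 2027/05/15, which is the last day of the inspection period.
The last day of the waiting period: 43 calendar days after 2027/05/15 is 2027/06/27.
The last day of the appeal period: 2027/06/27 + 4 days = 2027/07/01.
Adding 10 calendar days to 2027/07/01 gives 2027/07/11, which is the date on which the repair-or-replace obligation becomes due. That falls on a Sunday, so it rolls to the next business day, Monday, 2027/07/12.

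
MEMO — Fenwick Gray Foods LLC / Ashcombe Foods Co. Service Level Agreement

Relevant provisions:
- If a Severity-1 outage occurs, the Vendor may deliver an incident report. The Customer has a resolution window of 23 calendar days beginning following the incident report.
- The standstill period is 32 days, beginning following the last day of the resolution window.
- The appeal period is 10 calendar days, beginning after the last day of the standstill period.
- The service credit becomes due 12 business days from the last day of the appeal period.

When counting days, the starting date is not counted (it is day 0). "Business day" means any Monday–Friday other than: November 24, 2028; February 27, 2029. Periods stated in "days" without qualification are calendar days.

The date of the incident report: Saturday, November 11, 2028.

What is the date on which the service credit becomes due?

The last day of the resolution window: 23 calendar days after November 11, 2028 is December 4, 2028.
The last day of the standstill period: 32 calendar days after December 4, 2028 is January 5, 2029.
Adding 10 calendar days to January 5, 2029 gives January 15, 2029, which is the last day of the appeal period.
From Monday, January 15, 2029, 12 business days (Jan 16, Jan 17, Jan 18, Jan 19, …, Jan 29, Jan 30, Jan 31, skipping weekends) brings us to Wednesday, January 31, 2029, which is the date on which the service credit becomes due.

January 31, 2029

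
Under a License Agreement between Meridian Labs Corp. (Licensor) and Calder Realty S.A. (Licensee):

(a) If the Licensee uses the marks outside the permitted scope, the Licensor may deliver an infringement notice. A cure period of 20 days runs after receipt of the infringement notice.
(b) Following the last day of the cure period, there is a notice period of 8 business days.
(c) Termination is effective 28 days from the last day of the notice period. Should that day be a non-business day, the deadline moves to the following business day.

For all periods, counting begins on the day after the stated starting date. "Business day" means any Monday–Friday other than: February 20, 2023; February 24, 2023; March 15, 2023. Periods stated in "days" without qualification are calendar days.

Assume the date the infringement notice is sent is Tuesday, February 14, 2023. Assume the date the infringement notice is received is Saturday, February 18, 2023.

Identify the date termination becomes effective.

Adding 20 calendar days to February 18, 2023 gives March 10, 2023, which is the last day of the cure period.
The last day of the notice period: counting 8 business days from Friday, March 10, 2023 (Mar 13, Mar 14, Mar 16, Mar 17, Mar 20, Mar 21, Mar 22, Mar 23, skipping weekends and the listed holiday on Mar 15) reaches Thursday, March 23, 2023.
Adding 28 calendar days to March 23, 2023 gives April 20, 2023, which is the date termination becomes effective. April 20, 2023 is a Thursday and is not a listed holiday, so no roll-forward applies.

April 20, 2023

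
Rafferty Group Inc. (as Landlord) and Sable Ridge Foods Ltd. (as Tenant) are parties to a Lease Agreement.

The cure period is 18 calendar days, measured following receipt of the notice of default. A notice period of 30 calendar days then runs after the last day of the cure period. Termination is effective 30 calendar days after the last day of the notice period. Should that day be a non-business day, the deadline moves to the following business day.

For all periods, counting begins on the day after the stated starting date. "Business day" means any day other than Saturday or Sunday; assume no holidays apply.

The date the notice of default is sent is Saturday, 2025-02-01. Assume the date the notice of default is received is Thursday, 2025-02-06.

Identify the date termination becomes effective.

The last day of the cure period: 18 calendar days after 2025-02-06 is 2025-02-24.
The last day of the notice period: 30 calendar days after 2025-02-24 is 2025-03-26.
The date termination becomes effective: 2025-03-26 + 30 days = 2025-04-25. 2025-04-25 is a Friday, so no roll-forward applies.

2025-04-25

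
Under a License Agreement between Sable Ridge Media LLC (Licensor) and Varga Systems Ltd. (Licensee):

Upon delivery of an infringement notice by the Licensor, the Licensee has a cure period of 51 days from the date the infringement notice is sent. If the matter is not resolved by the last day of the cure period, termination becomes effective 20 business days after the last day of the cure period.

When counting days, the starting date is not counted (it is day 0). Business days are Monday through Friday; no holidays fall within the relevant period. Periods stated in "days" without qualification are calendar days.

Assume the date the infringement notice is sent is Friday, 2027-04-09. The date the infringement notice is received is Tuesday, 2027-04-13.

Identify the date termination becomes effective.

2027-06-25

The last day of the cure period: 2027-04-09 + 51 days = 2027-05-30.
The date termination becomes effective: 20 business days after Sunday, 2027-05-30, skipping weekends — May 31, Jun 1, Jun 2, Jun 3, …, Jun 23, Jun 24, Jun 25 — lands on Friday, 2027-06-25.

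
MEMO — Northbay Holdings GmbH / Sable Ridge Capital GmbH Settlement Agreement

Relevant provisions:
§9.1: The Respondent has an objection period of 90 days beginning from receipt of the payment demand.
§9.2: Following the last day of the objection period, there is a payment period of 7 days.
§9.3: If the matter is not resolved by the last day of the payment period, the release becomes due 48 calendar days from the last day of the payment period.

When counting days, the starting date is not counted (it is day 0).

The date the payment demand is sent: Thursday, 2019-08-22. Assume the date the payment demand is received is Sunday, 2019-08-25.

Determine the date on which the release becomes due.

2020-01-17

The last day of the objection period: 90 calendar days after 2019-08-25 is 2019-11-23.
The last day of the payment period: 7 calendar days after 2019-11-23 is 2019-11-30.
Adding 48 calendar days to 2019-11-30 gives 2020-01-17, which is the date on which the release becomes due.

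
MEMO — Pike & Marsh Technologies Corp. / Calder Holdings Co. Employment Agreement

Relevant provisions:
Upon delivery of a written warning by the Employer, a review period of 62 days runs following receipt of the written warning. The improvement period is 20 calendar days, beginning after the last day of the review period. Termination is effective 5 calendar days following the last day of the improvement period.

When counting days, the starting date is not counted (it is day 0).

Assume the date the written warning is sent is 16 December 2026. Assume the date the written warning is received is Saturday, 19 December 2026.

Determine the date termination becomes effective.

The last day of the review period: 19 December 2026 + 62 days = 19 February 2027.
The last day of the improvement period: 20 calendar days after 19 February 2027 is 11 March 2027.
The date termination becomes effective: 5 calendar days after 11 March 2027 is 16 March 2027.

16 March 2027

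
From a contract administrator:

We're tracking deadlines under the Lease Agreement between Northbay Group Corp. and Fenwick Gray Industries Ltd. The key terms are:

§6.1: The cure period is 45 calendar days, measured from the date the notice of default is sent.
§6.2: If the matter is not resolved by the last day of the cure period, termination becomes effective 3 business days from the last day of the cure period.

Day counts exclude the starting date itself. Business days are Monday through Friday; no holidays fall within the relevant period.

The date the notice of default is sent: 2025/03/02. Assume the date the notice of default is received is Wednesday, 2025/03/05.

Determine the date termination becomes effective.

The last day of the cure period: 2025/03/02 + 45 days = 2025/04/16.
The date termination becomes effective: counting 3 business days from Wednesday, 2025/04/16 (Apr 17, Apr 18, Apr 21, skipping weekends) reaches Monday, 2025/04/21.

2025/04/21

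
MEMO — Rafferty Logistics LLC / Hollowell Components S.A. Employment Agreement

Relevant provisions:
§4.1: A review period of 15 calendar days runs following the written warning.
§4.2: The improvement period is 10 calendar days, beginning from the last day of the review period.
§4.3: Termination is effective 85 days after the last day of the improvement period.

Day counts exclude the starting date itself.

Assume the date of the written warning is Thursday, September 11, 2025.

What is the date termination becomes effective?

The last day of the review period: 15 calendar days after September 11, 2025 is September 26, 2025.
Adding 10 calendar days to September 26, 2025 gives October 6, 2025, which is the last day of the improvement period.
Adding 85 calendar days to October 6, 2025 gives December 30, 2025, which is the date termination becomes effective.

December 30, 2025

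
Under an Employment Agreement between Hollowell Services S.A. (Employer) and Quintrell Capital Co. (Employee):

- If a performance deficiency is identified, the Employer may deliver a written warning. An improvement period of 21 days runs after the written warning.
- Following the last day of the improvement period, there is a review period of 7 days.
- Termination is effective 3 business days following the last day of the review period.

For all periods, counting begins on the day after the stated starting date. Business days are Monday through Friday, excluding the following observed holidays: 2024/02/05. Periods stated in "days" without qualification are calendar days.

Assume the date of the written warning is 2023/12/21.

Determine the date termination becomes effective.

The last day of the improvement period: 2023/12/21 + 21 days = 2024/01/11.
The last day of the review period: 7 calendar days after 2024/01/11 is 2024/01/18.
The date termination becomes effective: counting 3 business days from Thursday, 2024/01/18 (Jan 19, Jan 22, Jan 23, skipping weekends) reaches Tuesday, 2024/01/23.

2024/01/23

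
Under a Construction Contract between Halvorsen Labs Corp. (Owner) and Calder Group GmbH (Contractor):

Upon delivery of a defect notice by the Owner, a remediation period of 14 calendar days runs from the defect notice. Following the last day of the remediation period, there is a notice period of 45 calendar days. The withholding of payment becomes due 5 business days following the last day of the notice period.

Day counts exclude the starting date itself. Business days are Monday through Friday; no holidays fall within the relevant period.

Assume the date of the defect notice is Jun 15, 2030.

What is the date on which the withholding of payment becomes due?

The last day of the remediation period: 14 calendar days after Jun 15, 2030 is Jun 29, 2030.
The last day of the notice period: 45 calendar days after Jun 29, 2030 is Aug 13, 2030.
The date on which the withholding of payment becomes due: counting 5 business days from Tuesday, Aug 13, 2030 (Aug 14, Aug 15, Aug 16, Aug 19, Aug 20, skipping weekends) reaches Tuesday, Aug 20, 2030.

Aug 20, 2030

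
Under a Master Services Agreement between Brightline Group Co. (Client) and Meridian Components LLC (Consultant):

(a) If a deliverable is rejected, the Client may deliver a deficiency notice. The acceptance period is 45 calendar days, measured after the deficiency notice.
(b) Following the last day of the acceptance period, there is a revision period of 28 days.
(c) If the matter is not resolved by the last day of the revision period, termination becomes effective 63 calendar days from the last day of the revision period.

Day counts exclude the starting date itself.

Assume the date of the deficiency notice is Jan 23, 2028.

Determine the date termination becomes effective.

Adding 45 calendar days to Jan 23, 2028 gives Mar 8, 2028, which is the last day of the acceptance period.
The last day of the revision period: Mar 8, 2028 + 28 days = Apr 5, 2028.
The date termination becomes effective: Apr 5, 2028 + 63 days = Jun 7, 2028.

Jun 7, 2028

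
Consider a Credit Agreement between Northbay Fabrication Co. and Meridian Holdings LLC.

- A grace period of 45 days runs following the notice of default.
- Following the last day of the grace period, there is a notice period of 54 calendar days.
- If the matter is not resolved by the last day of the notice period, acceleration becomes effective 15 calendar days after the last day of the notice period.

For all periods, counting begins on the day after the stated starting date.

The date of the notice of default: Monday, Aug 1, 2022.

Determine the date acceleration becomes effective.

Nov 23, 2022

The last day of the grace period: 45 calendar days after Aug 1, 2022 is Sep 15, 2022.
The last day of the notice period: 54 calendar days after Sep 15, 2022 is Nov 8, 2022.
The date acceleration becomes effective: 15 calendar days after Nov 8, 2022 is Nov 23, 2022.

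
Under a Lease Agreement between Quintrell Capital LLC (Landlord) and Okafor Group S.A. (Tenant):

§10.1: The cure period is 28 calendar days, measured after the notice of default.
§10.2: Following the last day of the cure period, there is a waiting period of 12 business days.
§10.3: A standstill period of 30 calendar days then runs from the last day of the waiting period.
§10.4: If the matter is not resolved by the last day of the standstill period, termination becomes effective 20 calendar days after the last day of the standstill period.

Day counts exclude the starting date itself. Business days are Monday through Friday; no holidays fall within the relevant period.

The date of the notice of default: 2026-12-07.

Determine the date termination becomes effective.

2027-03-11

The last day of the cure period: 28 calendar days after 2026-12-07 is 2027-01-04.
The last day of the waiting period: counting 12 business days from Monday, 2027-01-04 (Jan 5, Jan 6, Jan 7, Jan 8, …, Jan 18, Jan 19, Jan 20, skipping weekends) reaches Wednesday, 2027-01-20.
Adding 30 calendar days to 2027-01-20 gives 2027-02-19, which is the last day of the standstill period.
The date termination becomes effective: 20 calendar days after 2027-02-19 is 2027-03-11.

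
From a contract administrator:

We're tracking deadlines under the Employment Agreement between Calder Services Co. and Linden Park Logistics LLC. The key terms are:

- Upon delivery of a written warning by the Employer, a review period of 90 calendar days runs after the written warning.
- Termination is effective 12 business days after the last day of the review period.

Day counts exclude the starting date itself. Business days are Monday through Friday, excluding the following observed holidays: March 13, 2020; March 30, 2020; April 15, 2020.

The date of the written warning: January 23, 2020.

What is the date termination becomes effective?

May 8, 2020

The last day of the review period: 90 calendar days after January 23, 2020 is April 22, 2020.
From Wednesday, April 22, 2020, 12 business days (Apr 23, Apr 24, Apr 27, Apr 28, …, May 6, May 7, May 8, skipping weekends) brings us to Friday, May 8, 2020, which is the date termination becomes effective.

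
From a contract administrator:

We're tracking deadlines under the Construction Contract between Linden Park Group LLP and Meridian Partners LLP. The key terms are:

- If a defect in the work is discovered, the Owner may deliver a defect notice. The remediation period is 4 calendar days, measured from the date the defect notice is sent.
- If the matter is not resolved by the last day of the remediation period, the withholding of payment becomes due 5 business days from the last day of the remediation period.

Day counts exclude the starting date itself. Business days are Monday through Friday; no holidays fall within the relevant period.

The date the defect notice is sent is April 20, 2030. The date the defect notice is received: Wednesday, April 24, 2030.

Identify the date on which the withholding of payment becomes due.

Adding 4 calendar days to April 20, 2030 gives April 24, 2030, which is the last day of the remediation period.
The date on which the withholding of payment becomes due: 5 business days after Wednesday, April 24, 2030, skipping weekends — Apr 25, Apr 26, Apr 29, Apr 30, May 1 — lands on Wednesday, May 1, 2030.

May 1, 2030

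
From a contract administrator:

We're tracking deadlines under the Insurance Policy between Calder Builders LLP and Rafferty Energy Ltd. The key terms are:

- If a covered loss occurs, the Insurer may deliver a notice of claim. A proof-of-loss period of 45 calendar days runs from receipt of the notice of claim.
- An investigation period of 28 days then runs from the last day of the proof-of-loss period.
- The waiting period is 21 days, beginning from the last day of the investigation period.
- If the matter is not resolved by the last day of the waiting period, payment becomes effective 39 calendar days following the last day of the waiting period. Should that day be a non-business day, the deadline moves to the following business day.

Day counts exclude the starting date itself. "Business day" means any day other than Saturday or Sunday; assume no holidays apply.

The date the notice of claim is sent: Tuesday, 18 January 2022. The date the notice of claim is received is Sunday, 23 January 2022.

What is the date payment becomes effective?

6 June 2022

Adding 45 calendar days to 23 January 2022 gives 9 March 2022, which is the last day of the proof-of-loss period.
The last day of the investigation period: 9 March 2022 + 28 days = 6 April 2022.
The last day of the waiting period: 21 calendar days after 6 April 2022 is 27 April 2022.
Adding 39 calendar days to 27 April 2022 gives 5 June 2022, which is the date payment becomes effective. That falls on a Sunday, so it rolls to the next business day, Monday, 6 June 2022.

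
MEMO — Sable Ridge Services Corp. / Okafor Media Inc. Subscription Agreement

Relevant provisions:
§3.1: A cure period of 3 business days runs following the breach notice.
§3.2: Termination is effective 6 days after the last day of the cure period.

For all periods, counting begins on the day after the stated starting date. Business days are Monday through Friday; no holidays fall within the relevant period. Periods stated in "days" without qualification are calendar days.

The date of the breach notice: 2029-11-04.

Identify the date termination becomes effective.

From Sunday, 2029-11-04, 3 business days (Nov 5, Nov 6, Nov 7, skipping weekends) brings us to Wednesday, 2029-11-07, which is the last day of the cure period.
The date termination becomes effective: 6 calendar days after 2029-11-07 is 2029-11-13.

2029-11-13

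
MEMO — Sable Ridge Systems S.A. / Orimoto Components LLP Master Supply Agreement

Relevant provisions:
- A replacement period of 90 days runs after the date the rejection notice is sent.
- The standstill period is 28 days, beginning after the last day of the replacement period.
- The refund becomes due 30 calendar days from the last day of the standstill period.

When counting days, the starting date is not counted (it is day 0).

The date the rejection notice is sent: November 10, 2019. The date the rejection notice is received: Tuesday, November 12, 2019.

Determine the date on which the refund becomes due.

The last day of the replacement period: 90 calendar days after November 10, 2019 is February 8, 2020.
The last day of the standstill period: 28 calendar days after February 8, 2020 is March 7, 2020.
The date on which the refund becomes due: 30 calendar days after March 7, 2020 is April 6, 2020.

April 6, 2020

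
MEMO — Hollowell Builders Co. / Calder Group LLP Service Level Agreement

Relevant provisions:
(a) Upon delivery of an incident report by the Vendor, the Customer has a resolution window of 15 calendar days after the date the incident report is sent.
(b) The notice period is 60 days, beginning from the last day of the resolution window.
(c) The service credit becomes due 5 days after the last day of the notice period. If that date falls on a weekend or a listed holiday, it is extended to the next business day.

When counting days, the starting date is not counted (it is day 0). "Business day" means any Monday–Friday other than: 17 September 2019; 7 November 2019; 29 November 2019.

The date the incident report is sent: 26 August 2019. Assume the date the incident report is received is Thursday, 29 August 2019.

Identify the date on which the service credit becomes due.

14 November 2019

Adding 15 calendar days to 26 August 2019 gives 10 September 2019, which is the last day of the resolution window.
Adding 60 calendar days to 10 September 2019 gives 9 November 2019, which is the last day of the notice period.
The date on which the service credit becomes due: 9 November 2019 + 5 days = 14 November 2019. 14 November 2019 is a Thursday and is not a listed holiday, so no roll-forward applies.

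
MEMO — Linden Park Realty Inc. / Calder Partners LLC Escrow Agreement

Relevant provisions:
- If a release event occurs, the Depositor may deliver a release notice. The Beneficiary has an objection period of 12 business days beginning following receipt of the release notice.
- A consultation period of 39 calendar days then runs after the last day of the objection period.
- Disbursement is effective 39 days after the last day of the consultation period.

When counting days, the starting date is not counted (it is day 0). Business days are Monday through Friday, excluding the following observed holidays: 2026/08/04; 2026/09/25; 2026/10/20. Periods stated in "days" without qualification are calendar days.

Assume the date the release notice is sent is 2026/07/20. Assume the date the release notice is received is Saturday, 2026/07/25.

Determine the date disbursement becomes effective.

The last day of the objection period: 12 business days after Saturday, 2026/07/25, skipping weekends and the listed holiday on Aug 4 — Jul 27, Jul 28, Jul 29, Jul 30, …, Aug 10, Aug 11, Aug 12 — lands on Wednesday, 2026/08/12.
Adding 39 calendar days to 2026/08/12 gives 2026/09/20, which is the last day of the consultation period.
Adding 39 calendar days to 2026/09/20 gives 2026/10/29, which is the date disbursement becomes effective.

2026/10/29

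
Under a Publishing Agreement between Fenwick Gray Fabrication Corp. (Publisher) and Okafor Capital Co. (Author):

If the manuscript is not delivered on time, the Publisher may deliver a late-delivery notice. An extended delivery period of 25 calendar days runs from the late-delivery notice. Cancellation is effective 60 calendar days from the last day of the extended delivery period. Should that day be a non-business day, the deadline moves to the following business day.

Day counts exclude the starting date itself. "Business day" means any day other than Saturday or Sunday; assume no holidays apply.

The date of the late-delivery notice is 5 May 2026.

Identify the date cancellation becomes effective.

The last day of the extended delivery period: 25 calendar days after 5 May 2026 is 30 May 2026.
Adding 60 calendar days to 30 May 2026 gives 29 July 2026, which is the date cancellation becomes effective. 29 July 2026 is a Wednesday, so no roll-forward applies.

29 July 2026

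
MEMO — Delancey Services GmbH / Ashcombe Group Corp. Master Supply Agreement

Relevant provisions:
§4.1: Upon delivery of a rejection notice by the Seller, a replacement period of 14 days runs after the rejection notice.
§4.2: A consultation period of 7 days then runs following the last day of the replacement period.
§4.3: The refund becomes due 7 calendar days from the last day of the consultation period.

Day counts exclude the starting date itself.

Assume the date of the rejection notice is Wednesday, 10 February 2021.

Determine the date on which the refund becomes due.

The last day of the replacement period: 10 February 2021 + 14 days = 24 February 2021.
The last day of the consultation period: 24 February 2021 + 7 days = 3 March 2021.
The date on which the refund becomes due: 7 calendar days after 3 March 2021 is 10 March 2021.

10 March 2021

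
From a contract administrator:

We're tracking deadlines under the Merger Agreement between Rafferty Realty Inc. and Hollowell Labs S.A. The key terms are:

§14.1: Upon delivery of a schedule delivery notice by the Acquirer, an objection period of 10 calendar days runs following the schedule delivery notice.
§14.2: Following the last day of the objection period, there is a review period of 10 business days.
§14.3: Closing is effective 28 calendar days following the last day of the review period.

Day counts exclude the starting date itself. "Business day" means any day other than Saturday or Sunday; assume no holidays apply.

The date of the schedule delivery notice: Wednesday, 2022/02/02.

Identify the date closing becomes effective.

2022/03/25

The last day of the objection period: 10 calendar days after 2022/02/02 is 2022/02/12.
From Saturday, 2022/02/12, 10 business days (Feb 14, Feb 15, Feb 16, Feb 17, Feb 18, Feb 21, Feb 22, Feb 23, Feb 24, Feb 25, skipping weekends) brings us to Friday, 2022/02/25, which is the last day of the review period.
The date closing becomes effective: 2022/02/25 + 28 days = 2022/03/25.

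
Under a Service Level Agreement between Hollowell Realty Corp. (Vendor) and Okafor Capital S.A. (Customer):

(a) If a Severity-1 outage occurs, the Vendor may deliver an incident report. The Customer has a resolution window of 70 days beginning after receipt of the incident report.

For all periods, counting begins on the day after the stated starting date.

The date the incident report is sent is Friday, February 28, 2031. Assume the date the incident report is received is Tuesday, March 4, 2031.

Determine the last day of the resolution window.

The last day of the resolution window: 70 calendar days after March 4, 2031 is May 13, 2031.

May 13, 2031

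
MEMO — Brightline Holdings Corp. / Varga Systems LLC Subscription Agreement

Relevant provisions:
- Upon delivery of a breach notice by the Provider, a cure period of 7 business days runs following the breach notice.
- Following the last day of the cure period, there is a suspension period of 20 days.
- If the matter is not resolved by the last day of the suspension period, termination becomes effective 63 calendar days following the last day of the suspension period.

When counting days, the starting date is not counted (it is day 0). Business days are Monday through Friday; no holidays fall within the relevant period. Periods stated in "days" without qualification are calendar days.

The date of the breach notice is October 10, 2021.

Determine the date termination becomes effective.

The last day of the cure period: 7 business days after Sunday, October 10, 2021, skipping weekends — Oct 11, Oct 12, Oct 13, Oct 14, Oct 15, Oct 18, Oct 19 — lands on Tuesday, October 19, 2021.
The last day of the suspension period: October 19, 2021 + 20 days = November 8, 2021.
The date termination becomes effective: November 8, 2021 + 63 days = January 10, 2022.

January 10, 2022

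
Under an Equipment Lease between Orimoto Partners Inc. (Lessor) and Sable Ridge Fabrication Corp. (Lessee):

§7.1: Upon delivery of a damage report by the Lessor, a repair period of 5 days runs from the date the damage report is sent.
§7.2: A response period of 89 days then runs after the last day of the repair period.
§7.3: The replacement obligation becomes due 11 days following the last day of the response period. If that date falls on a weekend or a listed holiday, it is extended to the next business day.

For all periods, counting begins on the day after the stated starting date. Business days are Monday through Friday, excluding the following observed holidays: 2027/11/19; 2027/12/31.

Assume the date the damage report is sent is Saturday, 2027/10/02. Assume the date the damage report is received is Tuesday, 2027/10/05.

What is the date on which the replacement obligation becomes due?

2028/01/17

The last day of the repair period: 5 calendar days after 2027/10/02 is 2027/10/07.
Adding 89 calendar days to 2027/10/07 gives 2028/01/04, which is the last day of the response period.
The date on which the replacement obligation becomes due: 11 calendar days after 2028/01/04 is 2028/01/15. That falls on a Saturday, so it rolls to the next business day, Monday, 2028/01/17.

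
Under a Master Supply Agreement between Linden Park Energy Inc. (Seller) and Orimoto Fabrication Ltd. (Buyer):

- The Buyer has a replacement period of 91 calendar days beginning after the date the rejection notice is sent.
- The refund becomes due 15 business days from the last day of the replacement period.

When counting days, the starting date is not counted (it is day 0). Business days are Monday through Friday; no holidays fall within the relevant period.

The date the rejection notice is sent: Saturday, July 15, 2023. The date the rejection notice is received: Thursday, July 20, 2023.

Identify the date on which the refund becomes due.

November 3, 2023

The last day of the replacement period: 91 calendar days after July 15, 2023 is October 14, 2023.
The date on which the refund becomes due: 15 business days after Saturday, October 14, 2023, skipping weekends — Oct 16, Oct 17, Oct 18, Oct 19, …, Nov 1, Nov 2, Nov 3 — lands on Friday, November 3, 2023.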